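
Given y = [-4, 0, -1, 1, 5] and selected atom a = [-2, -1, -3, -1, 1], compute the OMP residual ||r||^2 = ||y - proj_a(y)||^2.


a^T a = 16.
a^T y = 15.
coeff = 15/16 = 15/16.
||r||^2 = 463/16.

463/16


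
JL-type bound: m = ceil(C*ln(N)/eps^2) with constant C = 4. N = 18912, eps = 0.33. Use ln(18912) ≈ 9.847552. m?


ln(18912) ≈ 9.847552.
eps^2 = 0.33^2 = 0.1089.
C*ln(N)/eps^2 ≈ 4*9.847552/0.1089 ≈ 361.7099.
m = ceil(361.7099) = 362.

362


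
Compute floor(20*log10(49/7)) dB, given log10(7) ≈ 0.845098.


||x||/||e|| = 49/7 = 7.
log10(7) ≈ 0.845098.
20*log10(||x||/||e||) ≈ 20*0.845098 = 16.90196.
floor(16.90196) = 16.

16


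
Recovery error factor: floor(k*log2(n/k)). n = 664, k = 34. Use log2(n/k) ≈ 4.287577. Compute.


log2(n/k) = log2(664/34) ≈ 4.287577.
k*log2(n/k) ≈ 34*4.287577 = 145.777618.
floor(145.777618) = 145.

145


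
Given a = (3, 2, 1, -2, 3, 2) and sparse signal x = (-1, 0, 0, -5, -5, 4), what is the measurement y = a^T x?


Non-zero terms: ['3*-1', '-2*-5', '3*-5', '2*4']
Products: [-3, 10, -15, 8]
y = sum = 0.

0


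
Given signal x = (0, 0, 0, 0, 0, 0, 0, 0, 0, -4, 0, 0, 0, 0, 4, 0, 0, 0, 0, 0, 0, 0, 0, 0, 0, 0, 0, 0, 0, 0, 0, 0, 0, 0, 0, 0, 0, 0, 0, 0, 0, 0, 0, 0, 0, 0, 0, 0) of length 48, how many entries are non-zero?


Non-zero positions: [9, 14].
Sparsity = 2.

2


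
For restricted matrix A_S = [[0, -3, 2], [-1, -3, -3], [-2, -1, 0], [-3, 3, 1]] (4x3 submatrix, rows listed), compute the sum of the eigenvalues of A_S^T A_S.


Sum of eigenvalues of A_S^T A_S = trace(A_S^T A_S) = sum of squared column norms of A_S.
A_S^T A_S diagonal: [14, 28, 14].
trace = 14 + 28 + 14 = 56.

56


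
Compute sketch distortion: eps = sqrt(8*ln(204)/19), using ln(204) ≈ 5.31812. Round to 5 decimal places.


ln(204) ≈ 5.31812.
8*ln(N)/m ≈ 8*5.31812/19 ≈ 2.23920842.
eps = sqrt(2.23920842) ≈ 1.4963985 ≈ 1.49640.

1.49640


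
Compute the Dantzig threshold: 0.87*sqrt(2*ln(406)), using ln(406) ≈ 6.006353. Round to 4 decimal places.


ln(406) ≈ 6.006353.
2*ln(n) ≈ 12.012706.
sqrt(2*ln(n)) ≈ sqrt(12.012706) ≈ 3.465935.
threshold ≈ 0.87*3.465935 = 3.01536345 ≈ 3.0154.

3.0154


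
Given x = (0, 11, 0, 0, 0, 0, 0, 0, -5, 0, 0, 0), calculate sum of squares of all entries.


Non-zero entries: [(1, 11), (8, -5)]
Squares: [121, 25]
||x||_2^2 = sum = 146.

146


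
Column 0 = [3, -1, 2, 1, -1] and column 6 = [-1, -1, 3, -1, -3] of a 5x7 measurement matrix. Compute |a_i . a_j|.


Inner product: 3*-1 + -1*-1 + 2*3 + 1*-1 + -1*-3
Products: [-3, 1, 6, -1, 3]
Sum = 6.
|dot| = 6.

6


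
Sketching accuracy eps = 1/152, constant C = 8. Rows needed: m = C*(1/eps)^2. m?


1/eps = 152.
(1/eps)^2 = 23104.
m = 8*23104 = 184832.

184832


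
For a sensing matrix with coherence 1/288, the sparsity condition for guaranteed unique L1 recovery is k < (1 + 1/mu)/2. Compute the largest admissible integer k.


1/mu = 288.
1 + 1/mu = 289.
(1 + 1/mu)/2 = 144.5 is not an integer, so k_max = floor(144.5) = 144.

144


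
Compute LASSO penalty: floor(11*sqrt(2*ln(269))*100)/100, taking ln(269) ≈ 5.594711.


ln(269) ≈ 5.594711.
2*ln(n) ≈ 11.189422.
sqrt(2*ln(n)) ≈ sqrt(11.189422) ≈ 3.345059.
lambda ≈ 11*3.345059 = 36.795649.
floor(lambda*100)/100 = 36.79.

36.79


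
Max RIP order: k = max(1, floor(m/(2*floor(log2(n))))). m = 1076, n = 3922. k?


floor(log2(3922)) = 11.
2*11 = 22.
m/(2*floor(log2(n))) = 1076/22 ≈ 48.9091.
floor = 48.
k = max(1, 48) = 48.

48


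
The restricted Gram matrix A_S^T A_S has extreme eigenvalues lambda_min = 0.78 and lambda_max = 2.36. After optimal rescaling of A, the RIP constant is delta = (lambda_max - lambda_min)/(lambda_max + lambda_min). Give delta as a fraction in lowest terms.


lambda_max - lambda_min = 2.36 - 0.78 = 1.58.
lambda_max + lambda_min = 2.36 + 0.78 = 3.14.
delta = 1.58/3.14 = 158/314 = 79/157.

79/157


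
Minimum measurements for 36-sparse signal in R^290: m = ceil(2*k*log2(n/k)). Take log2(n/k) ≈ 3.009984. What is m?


log2(n/k) = log2(290/36) ≈ 3.009984.
2*k*log2(n/k) ≈ 2*36*3.009984 = 216.718848.
m = ceil(216.718848) = 217.

217


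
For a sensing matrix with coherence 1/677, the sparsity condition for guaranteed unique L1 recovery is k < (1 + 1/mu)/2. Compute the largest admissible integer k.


1/mu = 677.
1 + 1/mu = 678.
(1 + 1/mu)/2 = 339 is an integer and the inequality is strict, so k_max = 339 - 1 = 338.

338


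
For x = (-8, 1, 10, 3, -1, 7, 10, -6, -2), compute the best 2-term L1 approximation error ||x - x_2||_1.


Sorted |x_i| descending: [10, 10, 8, 7, 6, 3, 2, 1, 1]
Keep top 2: [10, 10]
Tail entries: [8, 7, 6, 3, 2, 1, 1]
L1 error = sum of tail = 28.

28


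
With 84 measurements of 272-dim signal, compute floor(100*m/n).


100*m/n = 100*84/272 ≈ 30.8824.
floor = 30.

30


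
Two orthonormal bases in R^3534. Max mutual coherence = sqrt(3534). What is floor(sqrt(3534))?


59^2 = 3481 <= 3534 < 3600 = 60^2, so 59 <= sqrt(3534) < 60.
floor(sqrt(3534)) = 59.

59


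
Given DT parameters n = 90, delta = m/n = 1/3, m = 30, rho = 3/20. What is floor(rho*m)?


m = 1/3*90 = 30.
rho = 3/20.
rho*m = 3/20*30 = 4.5.
k = floor(4.5) = 4.

4


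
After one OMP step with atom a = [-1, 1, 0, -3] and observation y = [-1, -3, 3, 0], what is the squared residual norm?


a^T a = 11.
a^T y = -2.
coeff = -2/11 = -2/11.
||r||^2 = 205/11.

205/11


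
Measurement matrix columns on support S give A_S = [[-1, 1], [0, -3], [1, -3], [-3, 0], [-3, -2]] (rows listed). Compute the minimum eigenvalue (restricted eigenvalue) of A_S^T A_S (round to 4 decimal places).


A_S^T A_S = [[20, 2], [2, 23]].
trace = 43.
det = 456.
disc = trace^2 - 4*det = 1849 - 4*456 = 25.
sqrt(25) = 5.
lam_min = (43 - 5)/2 = 19 = 19.0000.

19.0000


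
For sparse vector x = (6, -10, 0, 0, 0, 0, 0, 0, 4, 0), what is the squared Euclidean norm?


Non-zero entries: [(0, 6), (1, -10), (8, 4)]
Squares: [36, 100, 16]
||x||_2^2 = sum = 152.

152


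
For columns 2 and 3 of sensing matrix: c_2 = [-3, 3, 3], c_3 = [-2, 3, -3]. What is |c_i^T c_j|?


Inner product: -3*-2 + 3*3 + 3*-3
Products: [6, 9, -9]
Sum = 6.
|dot| = 6.

6


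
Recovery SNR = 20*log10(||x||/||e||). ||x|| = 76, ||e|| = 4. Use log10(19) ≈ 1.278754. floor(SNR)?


||x||/||e|| = 76/4 = 19.
log10(19) ≈ 1.278754.
20*log10(||x||/||e||) ≈ 20*1.278754 = 25.57508.
floor(25.57508) = 25.

25


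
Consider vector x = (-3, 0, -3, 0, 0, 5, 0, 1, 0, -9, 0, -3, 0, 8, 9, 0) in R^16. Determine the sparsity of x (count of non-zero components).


Non-zero positions: [0, 2, 5, 7, 9, 11, 13, 14].
Sparsity = 8.

8


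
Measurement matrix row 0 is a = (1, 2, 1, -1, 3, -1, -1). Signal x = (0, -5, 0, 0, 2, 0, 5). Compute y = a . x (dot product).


Non-zero terms: ['2*-5', '3*2', '-1*5']
Products: [-10, 6, -5]
y = sum = -9.

-9


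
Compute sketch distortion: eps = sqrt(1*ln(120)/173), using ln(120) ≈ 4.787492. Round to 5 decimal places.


ln(120) ≈ 4.787492.
1*ln(N)/m ≈ 1*4.787492/173 ≈ 0.02767336.
eps = sqrt(0.02767336) ≈ 0.1663531 ≈ 0.16635.

0.16635


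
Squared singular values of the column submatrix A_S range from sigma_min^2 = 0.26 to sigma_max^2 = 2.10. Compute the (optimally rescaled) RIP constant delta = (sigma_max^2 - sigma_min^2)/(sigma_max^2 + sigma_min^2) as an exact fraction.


lambda_max - lambda_min = 2.10 - 0.26 = 1.84.
lambda_max + lambda_min = 2.10 + 0.26 = 2.36.
delta = 1.84/2.36 = 184/236 = 46/59.

46/59


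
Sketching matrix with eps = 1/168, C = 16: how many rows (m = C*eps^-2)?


1/eps = 168.
(1/eps)^2 = 28224.
m = 16*28224 = 451584.

451584


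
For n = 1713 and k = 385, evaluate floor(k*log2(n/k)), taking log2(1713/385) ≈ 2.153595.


log2(n/k) = log2(1713/385) ≈ 2.153595.
k*log2(n/k) ≈ 385*2.153595 = 829.134075.
floor(829.134075) = 829.

829


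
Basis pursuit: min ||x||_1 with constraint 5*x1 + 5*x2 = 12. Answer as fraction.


Axis intercepts:
  x1 = 12/5, x2 = 0: L1 = 12/5
  x1 = 0, x2 = 12/5: L1 = 12/5
x* = (12/5, 0)
||x*||_1 = 12/5.

12/5


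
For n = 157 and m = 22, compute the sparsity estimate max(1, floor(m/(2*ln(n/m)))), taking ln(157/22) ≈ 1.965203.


n/m = 157/22.
ln(n/m) ≈ 1.965203.
2*ln(n/m) ≈ 3.930406.
m/(2*ln(n/m)) ≈ 22/3.930406 ≈ 5.5974.
floor = 5.
k_max = max(1, 5) = 5.

5


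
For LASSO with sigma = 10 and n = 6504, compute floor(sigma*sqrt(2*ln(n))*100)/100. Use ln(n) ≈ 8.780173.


ln(6504) ≈ 8.780173.
2*ln(n) ≈ 17.560346.
sqrt(2*ln(n)) ≈ sqrt(17.560346) ≈ 4.190507.
lambda ≈ 10*4.190507 = 41.90507.
floor(lambda*100)/100 = 41.90.

41.90


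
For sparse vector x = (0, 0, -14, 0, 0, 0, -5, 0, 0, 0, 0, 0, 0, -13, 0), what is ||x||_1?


Non-zero entries: [(2, -14), (6, -5), (13, -13)]
Absolute values: [14, 5, 13]
||x||_1 = sum = 32.

32


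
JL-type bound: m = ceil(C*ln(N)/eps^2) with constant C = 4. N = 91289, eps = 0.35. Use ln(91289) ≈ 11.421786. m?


ln(91289) ≈ 11.421786.
eps^2 = 0.35^2 = 0.1225.
C*ln(N)/eps^2 ≈ 4*11.421786/0.1225 ≈ 372.9563.
m = ceil(372.9563) = 373.

373


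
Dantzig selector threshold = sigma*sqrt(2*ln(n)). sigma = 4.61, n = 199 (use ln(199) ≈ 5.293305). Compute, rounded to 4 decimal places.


ln(199) ≈ 5.293305.
2*ln(n) ≈ 10.58661.
sqrt(2*ln(n)) ≈ sqrt(10.58661) ≈ 3.253707.
threshold ≈ 4.61*3.253707 = 14.99958927 ≈ 14.9996.

14.9996


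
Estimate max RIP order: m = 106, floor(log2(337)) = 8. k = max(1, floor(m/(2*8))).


floor(log2(337)) = 8.
2*8 = 16.
m/(2*floor(log2(n))) = 106/16 ≈ 6.625.
floor = 6.
k = max(1, 6) = 6.

6


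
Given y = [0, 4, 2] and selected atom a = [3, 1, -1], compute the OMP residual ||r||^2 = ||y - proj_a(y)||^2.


a^T a = 11.
a^T y = 2.
coeff = 2/11 = 2/11.
||r||^2 = 216/11.

216/11


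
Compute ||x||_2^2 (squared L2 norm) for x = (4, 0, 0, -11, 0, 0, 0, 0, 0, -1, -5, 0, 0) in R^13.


Non-zero entries: [(0, 4), (3, -11), (9, -1), (10, -5)]
Squares: [16, 121, 1, 25]
||x||_2^2 = sum = 163.

163


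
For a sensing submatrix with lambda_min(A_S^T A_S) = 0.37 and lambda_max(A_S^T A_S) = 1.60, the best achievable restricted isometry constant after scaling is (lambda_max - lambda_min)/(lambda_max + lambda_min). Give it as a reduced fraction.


lambda_max - lambda_min = 1.60 - 0.37 = 1.23.
lambda_max + lambda_min = 1.60 + 0.37 = 1.97.
delta = 1.23/1.97 = 123/197.

123/197


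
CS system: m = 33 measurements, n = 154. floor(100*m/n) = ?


100*m/n = 100*33/154 ≈ 21.4286.
floor = 21.

21


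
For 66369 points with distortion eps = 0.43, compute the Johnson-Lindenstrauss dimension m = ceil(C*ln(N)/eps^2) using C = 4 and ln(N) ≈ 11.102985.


ln(66369) ≈ 11.102985.
eps^2 = 0.43^2 = 0.1849.
C*ln(N)/eps^2 ≈ 4*11.102985/0.1849 ≈ 240.1944.
m = ceil(240.1944) = 241.

241


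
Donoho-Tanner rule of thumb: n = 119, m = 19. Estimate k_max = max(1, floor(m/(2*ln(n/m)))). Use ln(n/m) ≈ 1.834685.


n/m = 119/19.
ln(n/m) ≈ 1.834685.
2*ln(n/m) ≈ 3.66937.
m/(2*ln(n/m)) ≈ 19/3.66937 ≈ 5.178.
floor = 5.
k_max = max(1, 5) = 5.

5


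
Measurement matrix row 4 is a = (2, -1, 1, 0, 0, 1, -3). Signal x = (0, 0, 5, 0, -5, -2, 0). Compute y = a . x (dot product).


Non-zero terms: ['1*5', '0*-5', '1*-2']
Products: [5, 0, -2]
y = sum = 3.

3


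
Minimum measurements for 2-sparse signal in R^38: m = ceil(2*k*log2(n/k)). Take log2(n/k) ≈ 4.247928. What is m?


log2(n/k) = log2(38/2) ≈ 4.247928.
2*k*log2(n/k) ≈ 2*2*4.247928 = 16.991712.
m = ceil(16.991712) = 17.

17


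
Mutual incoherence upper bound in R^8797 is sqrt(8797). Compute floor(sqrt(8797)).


93^2 = 8649 <= 8797 < 8836 = 94^2, so 93 <= sqrt(8797) < 94.
floor(sqrt(8797)) = 93.

93


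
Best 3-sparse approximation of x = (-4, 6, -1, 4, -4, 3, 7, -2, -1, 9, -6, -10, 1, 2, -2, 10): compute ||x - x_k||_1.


Sorted |x_i| descending: [10, 10, 9, 7, 6, 6, 4, 4, 4, 3, 2, 2, 2, 1, 1, 1]
Keep top 3: [10, 10, 9]
Tail entries: [7, 6, 6, 4, 4, 4, 3, 2, 2, 2, 1, 1, 1]
L1 error = sum of tail = 43.

43


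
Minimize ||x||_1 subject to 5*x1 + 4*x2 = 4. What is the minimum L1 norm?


Axis intercepts:
  x1 = 4/5, x2 = 0: L1 = 4/5
  x1 = 0, x2 = 1: L1 = 1
x* = (4/5, 0)
||x*||_1 = 4/5.

4/5


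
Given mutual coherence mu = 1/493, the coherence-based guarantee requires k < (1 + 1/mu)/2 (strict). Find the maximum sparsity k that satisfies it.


1/mu = 493.
1 + 1/mu = 494.
(1 + 1/mu)/2 = 247 is an integer and the inequality is strict, so k_max = 247 - 1 = 246.

246


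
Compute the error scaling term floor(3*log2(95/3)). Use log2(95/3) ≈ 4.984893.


log2(n/k) = log2(95/3) ≈ 4.984893.
k*log2(n/k) ≈ 3*4.984893 = 14.954679.
floor(14.954679) = 14.

14


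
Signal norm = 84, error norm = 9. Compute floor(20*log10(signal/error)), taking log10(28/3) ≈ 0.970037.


||x||/||e|| = 84/9 = 28/3.
log10(28/3) ≈ 0.970037.
20*log10(||x||/||e||) ≈ 20*0.970037 = 19.40074.
floor(19.40074) = 19.

19


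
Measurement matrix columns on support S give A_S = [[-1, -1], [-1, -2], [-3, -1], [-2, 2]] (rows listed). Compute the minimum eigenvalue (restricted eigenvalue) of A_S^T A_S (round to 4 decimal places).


A_S^T A_S = [[15, 2], [2, 10]].
trace = 25.
det = 146.
disc = trace^2 - 4*det = 625 - 4*146 = 41.
sqrt(41) ≈ 6.403124.
lam_min = (25 - sqrt(41))/2 ≈ (25 - 6.403124)/2 = 9.298438 ≈ 9.2984.

9.2984


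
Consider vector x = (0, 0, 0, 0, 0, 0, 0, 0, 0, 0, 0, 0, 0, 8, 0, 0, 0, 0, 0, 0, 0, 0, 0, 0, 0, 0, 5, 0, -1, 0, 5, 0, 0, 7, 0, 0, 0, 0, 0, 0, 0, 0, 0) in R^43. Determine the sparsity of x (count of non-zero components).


Non-zero positions: [13, 26, 28, 30, 33].
Sparsity = 5.

5


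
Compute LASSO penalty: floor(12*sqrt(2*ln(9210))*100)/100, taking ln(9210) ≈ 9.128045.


ln(9210) ≈ 9.128045.
2*ln(n) ≈ 18.25609.
sqrt(2*ln(n)) ≈ sqrt(18.25609) ≈ 4.272715.
lambda ≈ 12*4.272715 = 51.27258.
floor(lambda*100)/100 = 51.27.

51.27


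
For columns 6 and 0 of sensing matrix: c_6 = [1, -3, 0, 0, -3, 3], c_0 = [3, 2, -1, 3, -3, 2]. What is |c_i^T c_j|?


Inner product: 1*3 + -3*2 + 0*-1 + 0*3 + -3*-3 + 3*2
Products: [3, -6, 0, 0, 9, 6]
Sum = 12.
|dot| = 12.

12


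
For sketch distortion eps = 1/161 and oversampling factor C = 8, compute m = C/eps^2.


1/eps = 161.
(1/eps)^2 = 25921.
m = 8*25921 = 207368.

207368


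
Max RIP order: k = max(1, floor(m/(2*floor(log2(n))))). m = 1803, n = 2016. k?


floor(log2(2016)) = 10.
2*10 = 20.
m/(2*floor(log2(n))) = 1803/20 ≈ 90.15.
floor = 90.
k = max(1, 90) = 90.

90


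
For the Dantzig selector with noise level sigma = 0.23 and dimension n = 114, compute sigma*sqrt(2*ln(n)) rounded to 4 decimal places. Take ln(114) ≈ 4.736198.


ln(114) ≈ 4.736198.
2*ln(n) ≈ 9.472396.
sqrt(2*ln(n)) ≈ sqrt(9.472396) ≈ 3.077726.
threshold ≈ 0.23*3.077726 = 0.70787698 ≈ 0.7079.

0.7079


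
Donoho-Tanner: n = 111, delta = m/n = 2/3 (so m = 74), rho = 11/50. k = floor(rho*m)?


m = 2/3*111 = 74.
rho = 11/50.
rho*m = 11/50*74 = 16.28.
k = floor(16.28) = 16.

16


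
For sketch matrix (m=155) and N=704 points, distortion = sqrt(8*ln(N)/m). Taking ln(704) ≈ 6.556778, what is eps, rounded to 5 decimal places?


ln(704) ≈ 6.556778.
8*ln(N)/m ≈ 8*6.556778/155 ≈ 0.33841435.
eps = sqrt(0.33841435) ≈ 0.5817339 ≈ 0.58173.

0.58173


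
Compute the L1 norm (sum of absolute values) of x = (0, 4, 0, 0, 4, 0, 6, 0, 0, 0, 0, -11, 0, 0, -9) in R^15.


Non-zero entries: [(1, 4), (4, 4), (6, 6), (11, -11), (14, -9)]
Absolute values: [4, 4, 6, 11, 9]
||x||_1 = sum = 34.

34


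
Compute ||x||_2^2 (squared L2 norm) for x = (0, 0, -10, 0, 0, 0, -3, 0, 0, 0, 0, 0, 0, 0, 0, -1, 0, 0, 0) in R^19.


Non-zero entries: [(2, -10), (6, -3), (15, -1)]
Squares: [100, 9, 1]
||x||_2^2 = sum = 110.

110


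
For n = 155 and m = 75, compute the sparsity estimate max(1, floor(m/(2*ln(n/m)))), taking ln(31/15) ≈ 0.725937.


n/m = 155/75 = 31/15.
ln(n/m) ≈ 0.725937.
2*ln(n/m) ≈ 1.451874.
m/(2*ln(n/m)) ≈ 75/1.451874 ≈ 51.6574.
floor = 51.
k_max = max(1, 51) = 51.

51


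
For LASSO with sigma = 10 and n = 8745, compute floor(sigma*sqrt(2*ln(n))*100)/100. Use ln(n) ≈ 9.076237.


ln(8745) ≈ 9.076237.
2*ln(n) ≈ 18.152474.
sqrt(2*ln(n)) ≈ sqrt(18.152474) ≈ 4.260572.
lambda ≈ 10*4.260572 = 42.60572.
floor(lambda*100)/100 = 42.60.

42.60


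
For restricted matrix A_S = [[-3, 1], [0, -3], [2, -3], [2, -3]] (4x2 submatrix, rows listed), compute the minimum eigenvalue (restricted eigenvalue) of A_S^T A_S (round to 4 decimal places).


A_S^T A_S = [[17, -15], [-15, 28]].
trace = 45.
det = 251.
disc = trace^2 - 4*det = 2025 - 4*251 = 1021.
sqrt(1021) ≈ 31.953091.
lam_min = (45 - sqrt(1021))/2 ≈ (45 - 31.953091)/2 = 6.5234545 ≈ 6.5235.

6.5235


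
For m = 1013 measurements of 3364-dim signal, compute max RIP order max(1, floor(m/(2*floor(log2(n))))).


floor(log2(3364)) = 11.
2*11 = 22.
m/(2*floor(log2(n))) = 1013/22 ≈ 46.0455.
floor = 46.
k = max(1, 46) = 46.

46


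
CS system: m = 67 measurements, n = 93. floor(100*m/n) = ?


100*m/n = 100*67/93 ≈ 72.043.
floor = 72.

72


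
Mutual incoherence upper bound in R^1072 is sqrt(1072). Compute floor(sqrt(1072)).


32^2 = 1024 <= 1072 < 1089 = 33^2, so 32 <= sqrt(1072) < 33.
floor(sqrt(1072)) = 32.

32


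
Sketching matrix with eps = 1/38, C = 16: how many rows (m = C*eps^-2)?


1/eps = 38.
(1/eps)^2 = 1444.
m = 16*1444 = 23104.

23104


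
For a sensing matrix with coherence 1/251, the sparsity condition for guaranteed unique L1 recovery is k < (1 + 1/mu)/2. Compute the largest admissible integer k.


1/mu = 251.
1 + 1/mu = 252.
(1 + 1/mu)/2 = 126 is an integer and the inequality is strict, so k_max = 126 - 1 = 125.

125


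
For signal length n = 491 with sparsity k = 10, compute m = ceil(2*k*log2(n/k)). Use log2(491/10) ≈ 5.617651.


log2(n/k) = log2(491/10) ≈ 5.617651.
2*k*log2(n/k) ≈ 2*10*5.617651 = 112.35302.
m = ceil(112.35302) = 113.

113


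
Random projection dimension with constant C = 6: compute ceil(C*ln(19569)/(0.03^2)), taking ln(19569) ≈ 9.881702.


ln(19569) ≈ 9.881702.
eps^2 = 0.03^2 = 0.0009.
C*ln(N)/eps^2 ≈ 6*9.881702/0.0009 ≈ 65878.0133.
m = ceil(65878.0133) = 65879.

65879


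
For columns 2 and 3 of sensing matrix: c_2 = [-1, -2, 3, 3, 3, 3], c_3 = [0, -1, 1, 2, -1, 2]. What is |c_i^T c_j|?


Inner product: -1*0 + -2*-1 + 3*1 + 3*2 + 3*-1 + 3*2
Products: [0, 2, 3, 6, -3, 6]
Sum = 14.
|dot| = 14.

14


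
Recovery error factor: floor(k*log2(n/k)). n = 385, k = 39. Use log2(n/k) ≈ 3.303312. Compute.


log2(n/k) = log2(385/39) ≈ 3.303312.
k*log2(n/k) ≈ 39*3.303312 = 128.829168.
floor(128.829168) = 128.

128


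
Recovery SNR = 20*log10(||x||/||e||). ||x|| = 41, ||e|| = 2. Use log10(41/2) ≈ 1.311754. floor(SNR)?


||x||/||e|| = 41/2.
log10(41/2) ≈ 1.311754.
20*log10(||x||/||e||) ≈ 20*1.311754 = 26.23508.
floor(26.23508) = 26.

26


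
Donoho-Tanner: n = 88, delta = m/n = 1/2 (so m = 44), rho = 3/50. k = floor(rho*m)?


m = 1/2*88 = 44.
rho = 3/50.
rho*m = 3/50*44 = 2.64.
k = floor(2.64) = 2.

2


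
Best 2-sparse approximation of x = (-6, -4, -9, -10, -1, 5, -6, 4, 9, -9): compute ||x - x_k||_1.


Sorted |x_i| descending: [10, 9, 9, 9, 6, 6, 5, 4, 4, 1]
Keep top 2: [10, 9]
Tail entries: [9, 9, 6, 6, 5, 4, 4, 1]
L1 error = sum of tail = 44.

44


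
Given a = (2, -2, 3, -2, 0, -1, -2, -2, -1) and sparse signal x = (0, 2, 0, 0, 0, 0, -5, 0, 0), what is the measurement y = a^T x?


Non-zero terms: ['-2*2', '-2*-5']
Products: [-4, 10]
y = sum = 6.

6


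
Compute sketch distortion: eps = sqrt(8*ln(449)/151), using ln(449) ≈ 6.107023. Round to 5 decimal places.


ln(449) ≈ 6.107023.
8*ln(N)/m ≈ 8*6.107023/151 ≈ 0.32355089.
eps = sqrt(0.32355089) ≈ 0.5688153 ≈ 0.56882.

0.56882


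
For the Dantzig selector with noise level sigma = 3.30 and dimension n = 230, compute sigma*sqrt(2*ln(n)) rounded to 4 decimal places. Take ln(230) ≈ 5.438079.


ln(230) ≈ 5.438079.
2*ln(n) ≈ 10.876158.
sqrt(2*ln(n)) ≈ sqrt(10.876158) ≈ 3.297902.
threshold ≈ 3.30*3.297902 = 10.8830766 ≈ 10.8831.

10.8831


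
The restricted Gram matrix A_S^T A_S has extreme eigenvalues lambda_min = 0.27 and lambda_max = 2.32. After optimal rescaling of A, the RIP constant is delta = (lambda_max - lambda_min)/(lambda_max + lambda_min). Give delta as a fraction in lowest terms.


lambda_max - lambda_min = 2.32 - 0.27 = 2.05.
lambda_max + lambda_min = 2.32 + 0.27 = 2.59.
delta = 2.05/2.59 = 205/259.

205/259


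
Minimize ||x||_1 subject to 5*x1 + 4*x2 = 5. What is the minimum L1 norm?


Axis intercepts:
  x1 = 1, x2 = 0: L1 = 1
  x1 = 0, x2 = 5/4: L1 = 5/4
x* = (1, 0)
||x*||_1 = 1.

1


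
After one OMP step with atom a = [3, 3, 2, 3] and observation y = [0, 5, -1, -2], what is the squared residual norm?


a^T a = 31.
a^T y = 7.
coeff = 7/31 = 7/31.
||r||^2 = 881/31.

881/31


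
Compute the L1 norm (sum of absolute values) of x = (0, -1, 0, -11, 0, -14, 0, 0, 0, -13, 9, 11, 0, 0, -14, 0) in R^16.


Non-zero entries: [(1, -1), (3, -11), (5, -14), (9, -13), (10, 9), (11, 11), (14, -14)]
Absolute values: [1, 11, 14, 13, 9, 11, 14]
||x||_1 = sum = 73.

73


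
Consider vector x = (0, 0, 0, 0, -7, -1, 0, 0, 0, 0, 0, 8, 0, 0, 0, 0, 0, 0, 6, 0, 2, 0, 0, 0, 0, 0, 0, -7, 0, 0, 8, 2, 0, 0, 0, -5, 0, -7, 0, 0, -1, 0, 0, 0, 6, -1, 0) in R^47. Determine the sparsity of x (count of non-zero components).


Non-zero positions: [4, 5, 11, 18, 20, 27, 30, 31, 35, 37, 40, 44, 45].
Sparsity = 13.

13


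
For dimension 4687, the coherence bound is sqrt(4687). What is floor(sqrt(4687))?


68^2 = 4624 <= 4687 < 4761 = 69^2, so 68 <= sqrt(4687) < 69.
floor(sqrt(4687)) = 68.

68


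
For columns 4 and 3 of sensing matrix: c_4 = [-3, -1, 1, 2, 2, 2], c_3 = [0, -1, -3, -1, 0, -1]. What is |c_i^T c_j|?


Inner product: -3*0 + -1*-1 + 1*-3 + 2*-1 + 2*0 + 2*-1
Products: [0, 1, -3, -2, 0, -2]
Sum = -6.
|dot| = 6.

6


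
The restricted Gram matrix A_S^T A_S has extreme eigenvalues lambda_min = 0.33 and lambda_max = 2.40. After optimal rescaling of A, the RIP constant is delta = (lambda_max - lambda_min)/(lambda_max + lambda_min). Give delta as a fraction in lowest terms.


lambda_max - lambda_min = 2.40 - 0.33 = 2.07.
lambda_max + lambda_min = 2.40 + 0.33 = 2.73.
delta = 2.07/2.73 = 207/273 = 69/91.

69/91


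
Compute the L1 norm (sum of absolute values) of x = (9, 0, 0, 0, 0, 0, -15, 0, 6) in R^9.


Non-zero entries: [(0, 9), (6, -15), (8, 6)]
Absolute values: [9, 15, 6]
||x||_1 = sum = 30.

30


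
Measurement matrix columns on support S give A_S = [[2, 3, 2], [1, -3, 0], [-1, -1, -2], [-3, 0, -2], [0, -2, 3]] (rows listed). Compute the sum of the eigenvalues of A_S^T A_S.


Sum of eigenvalues of A_S^T A_S = trace(A_S^T A_S) = sum of squared column norms of A_S.
A_S^T A_S diagonal: [15, 23, 21].
trace = 15 + 23 + 21 = 59.

59


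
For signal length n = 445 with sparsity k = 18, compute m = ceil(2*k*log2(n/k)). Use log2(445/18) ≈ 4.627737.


log2(n/k) = log2(445/18) ≈ 4.627737.
2*k*log2(n/k) ≈ 2*18*4.627737 = 166.598532.
m = ceil(166.598532) = 167.

167


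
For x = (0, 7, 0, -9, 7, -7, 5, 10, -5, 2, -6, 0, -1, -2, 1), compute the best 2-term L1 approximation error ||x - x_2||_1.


Sorted |x_i| descending: [10, 9, 7, 7, 7, 6, 5, 5, 2, 2, 1, 1, 0, 0, 0]
Keep top 2: [10, 9]
Tail entries: [7, 7, 7, 6, 5, 5, 2, 2, 1, 1, 0, 0, 0]
L1 error = sum of tail = 43.

43


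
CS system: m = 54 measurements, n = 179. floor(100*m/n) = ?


100*m/n = 100*54/179 ≈ 30.1676.
floor = 30.

30


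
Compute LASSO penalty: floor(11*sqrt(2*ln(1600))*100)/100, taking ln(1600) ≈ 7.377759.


ln(1600) ≈ 7.377759.
2*ln(n) ≈ 14.755518.
sqrt(2*ln(n)) ≈ sqrt(14.755518) ≈ 3.841291.
lambda ≈ 11*3.841291 = 42.254201.
floor(lambda*100)/100 = 42.25.

42.25


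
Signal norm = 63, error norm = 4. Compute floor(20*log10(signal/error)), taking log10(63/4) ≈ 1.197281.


||x||/||e|| = 63/4.
log10(63/4) ≈ 1.197281.
20*log10(||x||/||e||) ≈ 20*1.197281 = 23.94562.
floor(23.94562) = 23.

23


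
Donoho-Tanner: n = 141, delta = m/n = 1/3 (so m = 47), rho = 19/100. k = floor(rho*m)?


m = 1/3*141 = 47.
rho = 19/100.
rho*m = 19/100*47 = 8.93.
k = floor(8.93) = 8.

8


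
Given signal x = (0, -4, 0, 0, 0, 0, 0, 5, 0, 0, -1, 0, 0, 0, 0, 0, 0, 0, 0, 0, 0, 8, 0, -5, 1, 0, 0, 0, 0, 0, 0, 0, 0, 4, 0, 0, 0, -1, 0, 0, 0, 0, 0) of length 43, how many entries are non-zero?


Non-zero positions: [1, 7, 10, 21, 23, 24, 33, 37].
Sparsity = 8.

8


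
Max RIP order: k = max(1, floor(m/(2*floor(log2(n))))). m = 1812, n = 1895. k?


floor(log2(1895)) = 10.
2*10 = 20.
m/(2*floor(log2(n))) = 1812/20 ≈ 90.6.
floor = 90.
k = max(1, 90) = 90.

90


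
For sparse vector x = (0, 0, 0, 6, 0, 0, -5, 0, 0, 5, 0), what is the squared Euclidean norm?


Non-zero entries: [(3, 6), (6, -5), (9, 5)]
Squares: [36, 25, 25]
||x||_2^2 = sum = 86.

86


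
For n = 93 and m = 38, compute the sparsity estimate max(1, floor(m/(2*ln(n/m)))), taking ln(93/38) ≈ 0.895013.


n/m = 93/38.
ln(n/m) ≈ 0.895013.
2*ln(n/m) ≈ 1.790026.
m/(2*ln(n/m)) ≈ 38/1.790026 ≈ 21.2287.
floor = 21.
k_max = max(1, 21) = 21.

21


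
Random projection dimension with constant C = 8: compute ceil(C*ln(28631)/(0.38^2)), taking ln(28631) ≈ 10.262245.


ln(28631) ≈ 10.262245.
eps^2 = 0.38^2 = 0.1444.
C*ln(N)/eps^2 ≈ 8*10.262245/0.1444 ≈ 568.5454.
m = ceil(568.5454) = 569.

569


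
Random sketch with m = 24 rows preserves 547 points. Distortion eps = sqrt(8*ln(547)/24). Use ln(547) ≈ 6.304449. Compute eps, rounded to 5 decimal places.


ln(547) ≈ 6.304449.
8*ln(N)/m ≈ 8*6.304449/24 ≈ 2.101483.
eps = sqrt(2.101483) ≈ 1.4496493 ≈ 1.44965.

1.44965


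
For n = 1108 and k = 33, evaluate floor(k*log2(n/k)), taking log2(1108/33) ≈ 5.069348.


log2(n/k) = log2(1108/33) ≈ 5.069348.
k*log2(n/k) ≈ 33*5.069348 = 167.288484.
floor(167.288484) = 167.

167


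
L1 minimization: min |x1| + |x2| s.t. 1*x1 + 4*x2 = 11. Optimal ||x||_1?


Axis intercepts:
  x1 = 11, x2 = 0: L1 = 11
  x1 = 0, x2 = 11/4: L1 = 11/4
x* = (0, 11/4)
||x*||_1 = 11/4.

11/4


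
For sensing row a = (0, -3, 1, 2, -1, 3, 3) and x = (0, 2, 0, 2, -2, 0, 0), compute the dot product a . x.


Non-zero terms: ['-3*2', '2*2', '-1*-2']
Products: [-6, 4, 2]
y = sum = 0.

0


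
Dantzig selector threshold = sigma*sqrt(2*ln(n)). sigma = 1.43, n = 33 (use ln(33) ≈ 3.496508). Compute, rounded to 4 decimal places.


ln(33) ≈ 3.496508.
2*ln(n) ≈ 6.993016.
sqrt(2*ln(n)) ≈ sqrt(6.993016) ≈ 2.644431.
threshold ≈ 1.43*2.644431 = 3.78153633 ≈ 3.7815.

3.7815


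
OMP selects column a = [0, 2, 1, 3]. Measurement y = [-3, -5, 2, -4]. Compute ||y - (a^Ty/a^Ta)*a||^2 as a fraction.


a^T a = 14.
a^T y = -20.
coeff = -20/14 = -10/7.
||r||^2 = 178/7.

178/7


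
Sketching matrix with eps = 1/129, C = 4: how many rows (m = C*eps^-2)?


1/eps = 129.
(1/eps)^2 = 16641.
m = 4*16641 = 66564.

66564


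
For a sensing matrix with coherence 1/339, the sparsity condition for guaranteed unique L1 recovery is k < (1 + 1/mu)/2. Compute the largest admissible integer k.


1/mu = 339.
1 + 1/mu = 340.
(1 + 1/mu)/2 = 170 is an integer and the inequality is strict, so k_max = 170 - 1 = 169.

169


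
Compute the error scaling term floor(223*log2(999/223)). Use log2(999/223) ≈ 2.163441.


log2(n/k) = log2(999/223) ≈ 2.163441.
k*log2(n/k) ≈ 223*2.163441 = 482.447343.
floor(482.447343) = 482.

482


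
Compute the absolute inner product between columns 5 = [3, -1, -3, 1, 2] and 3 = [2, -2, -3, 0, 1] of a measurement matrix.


Inner product: 3*2 + -1*-2 + -3*-3 + 1*0 + 2*1
Products: [6, 2, 9, 0, 2]
Sum = 19.
|dot| = 19.

19


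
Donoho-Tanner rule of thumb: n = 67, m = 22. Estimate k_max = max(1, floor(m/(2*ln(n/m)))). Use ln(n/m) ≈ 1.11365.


n/m = 67/22.
ln(n/m) ≈ 1.11365.
2*ln(n/m) ≈ 2.2273.
m/(2*ln(n/m)) ≈ 22/2.2273 ≈ 9.8774.
floor = 9.
k_max = max(1, 9) = 9.

9


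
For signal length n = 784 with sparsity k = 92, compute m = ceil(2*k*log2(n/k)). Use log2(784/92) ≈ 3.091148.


log2(n/k) = log2(784/92) ≈ 3.091148.
2*k*log2(n/k) ≈ 2*92*3.091148 = 568.771232.
m = ceil(568.771232) = 569.

569


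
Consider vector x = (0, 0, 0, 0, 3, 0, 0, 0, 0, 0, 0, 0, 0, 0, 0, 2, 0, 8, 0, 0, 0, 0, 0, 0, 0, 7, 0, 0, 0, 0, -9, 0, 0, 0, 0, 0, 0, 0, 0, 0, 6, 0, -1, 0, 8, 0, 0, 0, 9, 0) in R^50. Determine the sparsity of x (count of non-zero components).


Non-zero positions: [4, 15, 17, 25, 30, 40, 42, 44, 48].
Sparsity = 9.

9


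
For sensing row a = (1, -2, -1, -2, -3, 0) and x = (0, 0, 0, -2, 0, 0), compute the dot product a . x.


Non-zero terms: ['-2*-2']
Products: [4]
y = sum = 4.

4


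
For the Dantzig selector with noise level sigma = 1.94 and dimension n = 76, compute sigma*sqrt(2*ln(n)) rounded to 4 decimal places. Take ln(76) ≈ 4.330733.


ln(76) ≈ 4.330733.
2*ln(n) ≈ 8.661466.
sqrt(2*ln(n)) ≈ sqrt(8.661466) ≈ 2.943037.
threshold ≈ 1.94*2.943037 = 5.70949178 ≈ 5.7095.

5.7095


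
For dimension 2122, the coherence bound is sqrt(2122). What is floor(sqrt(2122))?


46^2 = 2116 <= 2122 < 2209 = 47^2, so 46 <= sqrt(2122) < 47.
floor(sqrt(2122)) = 46.

46


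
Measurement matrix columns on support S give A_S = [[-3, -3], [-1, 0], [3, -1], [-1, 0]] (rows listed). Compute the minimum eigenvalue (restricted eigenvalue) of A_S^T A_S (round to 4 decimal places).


A_S^T A_S = [[20, 6], [6, 10]].
trace = 30.
det = 164.
disc = trace^2 - 4*det = 900 - 4*164 = 244.
sqrt(244) ≈ 15.620499.
lam_min = (30 - sqrt(244))/2 ≈ (30 - 15.620499)/2 = 7.1897505 ≈ 7.1898.

7.1898


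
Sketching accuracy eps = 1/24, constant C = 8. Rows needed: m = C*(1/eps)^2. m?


1/eps = 24.
(1/eps)^2 = 576.
m = 8*576 = 4608.

4608


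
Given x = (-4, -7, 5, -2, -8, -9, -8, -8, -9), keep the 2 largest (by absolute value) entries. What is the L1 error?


Sorted |x_i| descending: [9, 9, 8, 8, 8, 7, 5, 4, 2]
Keep top 2: [9, 9]
Tail entries: [8, 8, 8, 7, 5, 4, 2]
L1 error = sum of tail = 42.

42


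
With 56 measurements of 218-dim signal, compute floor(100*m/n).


100*m/n = 100*56/218 ≈ 25.6881.
floor = 25.

25


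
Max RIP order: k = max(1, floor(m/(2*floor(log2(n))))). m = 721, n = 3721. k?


floor(log2(3721)) = 11.
2*11 = 22.
m/(2*floor(log2(n))) = 721/22 ≈ 32.7727.
floor = 32.
k = max(1, 32) = 32.

32


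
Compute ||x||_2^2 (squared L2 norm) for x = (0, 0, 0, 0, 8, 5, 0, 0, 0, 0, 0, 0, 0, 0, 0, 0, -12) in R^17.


Non-zero entries: [(4, 8), (5, 5), (16, -12)]
Squares: [64, 25, 144]
||x||_2^2 = sum = 233.

233


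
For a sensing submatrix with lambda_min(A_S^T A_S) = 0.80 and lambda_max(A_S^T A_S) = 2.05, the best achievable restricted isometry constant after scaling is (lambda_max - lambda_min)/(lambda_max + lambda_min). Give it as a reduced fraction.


lambda_max - lambda_min = 2.05 - 0.80 = 1.25.
lambda_max + lambda_min = 2.05 + 0.80 = 2.85.
delta = 1.25/2.85 = 125/285 = 25/57.

25/57


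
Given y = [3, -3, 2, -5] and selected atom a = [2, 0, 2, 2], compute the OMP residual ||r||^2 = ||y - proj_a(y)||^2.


a^T a = 12.
a^T y = 0.
coeff = 0/12 = 0.
||r||^2 = 47.

47


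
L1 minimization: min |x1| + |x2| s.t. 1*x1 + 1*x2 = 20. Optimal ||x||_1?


Axis intercepts:
  x1 = 20, x2 = 0: L1 = 20
  x1 = 0, x2 = 20: L1 = 20
x* = (20, 0)
||x*||_1 = 20.

20


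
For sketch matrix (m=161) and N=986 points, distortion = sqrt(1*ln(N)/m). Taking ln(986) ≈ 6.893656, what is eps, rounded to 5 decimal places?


ln(986) ≈ 6.893656.
1*ln(N)/m ≈ 1*6.893656/161 ≈ 0.04281774.
eps = sqrt(0.04281774) ≈ 0.2069245 ≈ 0.20692.

0.20692


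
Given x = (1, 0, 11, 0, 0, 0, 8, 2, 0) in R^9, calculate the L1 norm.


Non-zero entries: [(0, 1), (2, 11), (6, 8), (7, 2)]
Absolute values: [1, 11, 8, 2]
||x||_1 = sum = 22.

22


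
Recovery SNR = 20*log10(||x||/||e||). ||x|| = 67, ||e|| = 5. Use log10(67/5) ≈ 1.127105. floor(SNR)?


||x||/||e|| = 67/5.
log10(67/5) ≈ 1.127105.
20*log10(||x||/||e||) ≈ 20*1.127105 = 22.5421.
floor(22.5421) = 22.

22


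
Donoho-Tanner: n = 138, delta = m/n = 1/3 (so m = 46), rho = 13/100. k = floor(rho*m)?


m = 1/3*138 = 46.
rho = 13/100.
rho*m = 13/100*46 = 5.98.
k = floor(5.98) = 5.

5


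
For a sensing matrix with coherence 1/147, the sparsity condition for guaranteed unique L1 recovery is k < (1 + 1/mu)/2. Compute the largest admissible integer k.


1/mu = 147.
1 + 1/mu = 148.
(1 + 1/mu)/2 = 74 is an integer and the inequality is strict, so k_max = 74 - 1 = 73.

73


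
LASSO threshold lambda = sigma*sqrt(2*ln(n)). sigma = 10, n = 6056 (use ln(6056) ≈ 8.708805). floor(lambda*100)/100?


ln(6056) ≈ 8.708805.
2*ln(n) ≈ 17.41761.
sqrt(2*ln(n)) ≈ sqrt(17.41761) ≈ 4.173441.
lambda ≈ 10*4.173441 = 41.73441.
floor(lambda*100)/100 = 41.73.

41.73


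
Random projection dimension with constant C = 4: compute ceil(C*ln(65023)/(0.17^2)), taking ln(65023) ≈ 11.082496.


ln(65023) ≈ 11.082496.
eps^2 = 0.17^2 = 0.0289.
C*ln(N)/eps^2 ≈ 4*11.082496/0.0289 ≈ 1533.9095.
m = ceil(1533.9095) = 1534.

1534


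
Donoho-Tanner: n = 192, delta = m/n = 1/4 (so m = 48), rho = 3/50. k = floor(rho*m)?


m = 1/4*192 = 48.
rho = 3/50.
rho*m = 3/50*48 = 2.88.
k = floor(2.88) = 2.

2


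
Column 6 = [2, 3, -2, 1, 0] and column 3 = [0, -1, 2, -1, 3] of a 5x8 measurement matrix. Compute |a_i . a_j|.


Inner product: 2*0 + 3*-1 + -2*2 + 1*-1 + 0*3
Products: [0, -3, -4, -1, 0]
Sum = -8.
|dot| = 8.

8


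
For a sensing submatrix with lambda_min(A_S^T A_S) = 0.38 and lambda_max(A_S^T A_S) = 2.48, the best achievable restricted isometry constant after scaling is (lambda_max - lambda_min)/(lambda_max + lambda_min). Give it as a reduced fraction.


lambda_max - lambda_min = 2.48 - 0.38 = 2.10.
lambda_max + lambda_min = 2.48 + 0.38 = 2.86.
delta = 2.10/2.86 = 210/286 = 105/143.

105/143


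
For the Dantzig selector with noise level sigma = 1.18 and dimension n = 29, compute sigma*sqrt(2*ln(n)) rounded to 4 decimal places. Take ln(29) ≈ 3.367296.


ln(29) ≈ 3.367296.
2*ln(n) ≈ 6.734592.
sqrt(2*ln(n)) ≈ sqrt(6.734592) ≈ 2.595109.
threshold ≈ 1.18*2.595109 = 3.06222862 ≈ 3.0622.

3.0622


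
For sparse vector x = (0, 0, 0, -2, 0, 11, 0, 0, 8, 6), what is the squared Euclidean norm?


Non-zero entries: [(3, -2), (5, 11), (8, 8), (9, 6)]
Squares: [4, 121, 64, 36]
||x||_2^2 = sum = 225.

225


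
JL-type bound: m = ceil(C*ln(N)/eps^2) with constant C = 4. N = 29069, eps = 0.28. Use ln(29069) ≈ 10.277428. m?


ln(29069) ≈ 10.277428.
eps^2 = 0.28^2 = 0.0784.
C*ln(N)/eps^2 ≈ 4*10.277428/0.0784 ≈ 524.3586.
m = ceil(524.3586) = 525.

525


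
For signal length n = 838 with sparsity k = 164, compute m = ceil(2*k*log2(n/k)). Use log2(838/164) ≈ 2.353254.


log2(n/k) = log2(838/164) ≈ 2.353254.
2*k*log2(n/k) ≈ 2*164*2.353254 = 771.867312.
m = ceil(771.867312) = 772.

772


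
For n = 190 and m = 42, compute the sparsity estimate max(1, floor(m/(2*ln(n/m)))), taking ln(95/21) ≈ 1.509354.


n/m = 190/42 = 95/21.
ln(n/m) ≈ 1.509354.
2*ln(n/m) ≈ 3.018708.
m/(2*ln(n/m)) ≈ 42/3.018708 ≈ 13.9132.
floor = 13.
k_max = max(1, 13) = 13.

13


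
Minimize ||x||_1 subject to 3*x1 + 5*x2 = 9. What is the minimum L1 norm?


Axis intercepts:
  x1 = 3, x2 = 0: L1 = 3
  x1 = 0, x2 = 9/5: L1 = 9/5
x* = (0, 9/5)
||x*||_1 = 9/5.

9/5


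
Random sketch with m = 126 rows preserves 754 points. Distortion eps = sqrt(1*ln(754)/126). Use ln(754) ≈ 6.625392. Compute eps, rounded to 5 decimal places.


ln(754) ≈ 6.625392.
1*ln(N)/m ≈ 1*6.625392/126 ≈ 0.05258248.
eps = sqrt(0.05258248) ≈ 0.2293087 ≈ 0.22931.

0.22931


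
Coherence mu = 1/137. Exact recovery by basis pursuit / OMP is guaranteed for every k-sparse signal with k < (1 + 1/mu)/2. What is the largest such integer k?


1/mu = 137.
1 + 1/mu = 138.
(1 + 1/mu)/2 = 69 is an integer and the inequality is strict, so k_max = 69 - 1 = 68.

68


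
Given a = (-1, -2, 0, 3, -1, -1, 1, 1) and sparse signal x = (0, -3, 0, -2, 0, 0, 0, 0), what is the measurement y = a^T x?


Non-zero terms: ['-2*-3', '3*-2']
Products: [6, -6]
y = sum = 0.

0


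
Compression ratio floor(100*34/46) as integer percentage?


100*m/n = 100*34/46 ≈ 73.913.
floor = 73.

73


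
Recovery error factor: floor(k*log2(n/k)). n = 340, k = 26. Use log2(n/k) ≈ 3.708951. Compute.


log2(n/k) = log2(340/26) ≈ 3.708951.
k*log2(n/k) ≈ 26*3.708951 = 96.432726.
floor(96.432726) = 96.

96


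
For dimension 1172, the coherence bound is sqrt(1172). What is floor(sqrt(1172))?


34^2 = 1156 <= 1172 < 1225 = 35^2, so 34 <= sqrt(1172) < 35.
floor(sqrt(1172)) = 34.

34


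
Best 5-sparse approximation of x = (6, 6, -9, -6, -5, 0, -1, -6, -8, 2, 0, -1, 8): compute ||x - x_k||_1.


Sorted |x_i| descending: [9, 8, 8, 6, 6, 6, 6, 5, 2, 1, 1, 0, 0]
Keep top 5: [9, 8, 8, 6, 6]
Tail entries: [6, 6, 5, 2, 1, 1, 0, 0]
L1 error = sum of tail = 21.

21


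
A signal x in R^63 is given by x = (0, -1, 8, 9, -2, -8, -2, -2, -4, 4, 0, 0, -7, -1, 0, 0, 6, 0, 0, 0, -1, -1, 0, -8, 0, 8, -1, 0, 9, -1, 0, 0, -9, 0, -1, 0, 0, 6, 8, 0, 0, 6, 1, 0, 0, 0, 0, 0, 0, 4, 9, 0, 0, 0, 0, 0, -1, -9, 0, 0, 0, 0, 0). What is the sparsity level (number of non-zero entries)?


Non-zero positions: [1, 2, 3, 4, 5, 6, 7, 8, 9, 12, 13, 16, 20, 21, 23, 25, 26, 28, 29, 32, 34, 37, 38, 41, 42, 49, 50, 56, 57].
Sparsity = 29.

29


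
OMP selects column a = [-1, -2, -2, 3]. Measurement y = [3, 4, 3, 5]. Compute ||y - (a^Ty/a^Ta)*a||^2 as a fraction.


a^T a = 18.
a^T y = -2.
coeff = -2/18 = -1/9.
||r||^2 = 529/9.

529/9


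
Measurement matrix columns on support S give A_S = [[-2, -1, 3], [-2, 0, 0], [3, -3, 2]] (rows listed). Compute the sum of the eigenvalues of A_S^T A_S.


Sum of eigenvalues of A_S^T A_S = trace(A_S^T A_S) = sum of squared column norms of A_S.
A_S^T A_S diagonal: [17, 10, 13].
trace = 17 + 10 + 13 = 40.

40


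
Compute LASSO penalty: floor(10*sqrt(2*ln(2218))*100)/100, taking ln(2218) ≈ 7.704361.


ln(2218) ≈ 7.704361.
2*ln(n) ≈ 15.408722.
sqrt(2*ln(n)) ≈ sqrt(15.408722) ≈ 3.925395.
lambda ≈ 10*3.925395 = 39.25395.
floor(lambda*100)/100 = 39.25.

39.25


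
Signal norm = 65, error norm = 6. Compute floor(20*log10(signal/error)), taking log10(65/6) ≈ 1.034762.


||x||/||e|| = 65/6.
log10(65/6) ≈ 1.034762.
20*log10(||x||/||e||) ≈ 20*1.034762 = 20.69524.
floor(20.69524) = 20.

20


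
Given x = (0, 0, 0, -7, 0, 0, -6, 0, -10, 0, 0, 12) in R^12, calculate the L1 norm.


Non-zero entries: [(3, -7), (6, -6), (8, -10), (11, 12)]
Absolute values: [7, 6, 10, 12]
||x||_1 = sum = 35.

35


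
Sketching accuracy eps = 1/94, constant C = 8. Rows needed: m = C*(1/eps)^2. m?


1/eps = 94.
(1/eps)^2 = 8836.
m = 8*8836 = 70688.

70688


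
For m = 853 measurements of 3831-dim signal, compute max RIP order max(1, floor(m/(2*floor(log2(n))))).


floor(log2(3831)) = 11.
2*11 = 22.
m/(2*floor(log2(n))) = 853/22 ≈ 38.7727.
floor = 38.
k = max(1, 38) = 38.

38


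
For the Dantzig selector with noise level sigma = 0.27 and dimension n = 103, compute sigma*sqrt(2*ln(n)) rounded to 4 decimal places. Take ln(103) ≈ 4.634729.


ln(103) ≈ 4.634729.
2*ln(n) ≈ 9.269458.
sqrt(2*ln(n)) ≈ sqrt(9.269458) ≈ 3.044578.
threshold ≈ 0.27*3.044578 = 0.82203606 ≈ 0.8220.

0.8220


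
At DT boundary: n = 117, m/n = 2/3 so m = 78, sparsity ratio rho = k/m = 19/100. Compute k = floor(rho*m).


m = 2/3*117 = 78.
rho = 19/100.
rho*m = 19/100*78 = 14.82.
k = floor(14.82) = 14.

14
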